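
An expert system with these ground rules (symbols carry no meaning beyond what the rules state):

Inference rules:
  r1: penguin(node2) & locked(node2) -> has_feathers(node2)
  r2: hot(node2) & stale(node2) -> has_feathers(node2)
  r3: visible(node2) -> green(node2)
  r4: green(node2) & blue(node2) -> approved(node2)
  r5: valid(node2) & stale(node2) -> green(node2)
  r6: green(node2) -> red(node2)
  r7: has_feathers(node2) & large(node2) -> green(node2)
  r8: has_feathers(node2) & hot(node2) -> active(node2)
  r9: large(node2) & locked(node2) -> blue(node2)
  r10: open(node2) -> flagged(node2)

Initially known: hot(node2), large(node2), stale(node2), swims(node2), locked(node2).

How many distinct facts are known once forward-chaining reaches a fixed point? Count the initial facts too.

11

[1] r2 [hot(node2) & stale(node2) -> has_feathers(node2)]; r9 [large(node2) & locked(node2) -> blue(node2)]. ⇒ new: has_feathers(node2), blue(node2).
[2] r7 [has_feathers(node2) & large(node2) -> green(node2)]; r8 [has_feathers(node2) & hot(node2) -> active(node2)]. ⇒ new: green(node2), active(node2).
[3] r4 [green(node2) & blue(node2) -> approved(node2)]; r6 [green(node2) -> red(node2)]. ⇒ new: approved(node2), red(node2).
Closure: {active(node2), approved(node2), blue(node2), green(node2), has_feathers(node2), hot(node2), large(node2), locked(node2), red(node2), stale(node2), swims(node2)} — 11 facts.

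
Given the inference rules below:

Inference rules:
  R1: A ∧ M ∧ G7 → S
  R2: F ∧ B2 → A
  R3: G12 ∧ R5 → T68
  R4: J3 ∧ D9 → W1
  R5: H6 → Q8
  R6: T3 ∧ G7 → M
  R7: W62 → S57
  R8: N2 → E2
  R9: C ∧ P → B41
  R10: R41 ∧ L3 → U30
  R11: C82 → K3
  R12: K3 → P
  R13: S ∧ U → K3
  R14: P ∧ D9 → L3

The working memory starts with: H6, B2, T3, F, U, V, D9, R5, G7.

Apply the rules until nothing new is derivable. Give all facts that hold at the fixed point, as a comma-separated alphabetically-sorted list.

A, B2, D9, F, G7, H6, K3, L3, M, P, Q8, R5, S, T3, U, V

[1] R2 [F ∧ B2 → A]; R5 [H6 → Q8]; R6 [T3 ∧ G7 → M]. ⇒ new: A, Q8, M.
[2] R1 [A ∧ M ∧ G7 → S]. ⇒ new: S.
[3] R13 [S ∧ U → K3]. ⇒ new: K3.
[4] R12 [K3 → P]. ⇒ new: P.
[5] R14 [P ∧ D9 → L3]. ⇒ new: L3.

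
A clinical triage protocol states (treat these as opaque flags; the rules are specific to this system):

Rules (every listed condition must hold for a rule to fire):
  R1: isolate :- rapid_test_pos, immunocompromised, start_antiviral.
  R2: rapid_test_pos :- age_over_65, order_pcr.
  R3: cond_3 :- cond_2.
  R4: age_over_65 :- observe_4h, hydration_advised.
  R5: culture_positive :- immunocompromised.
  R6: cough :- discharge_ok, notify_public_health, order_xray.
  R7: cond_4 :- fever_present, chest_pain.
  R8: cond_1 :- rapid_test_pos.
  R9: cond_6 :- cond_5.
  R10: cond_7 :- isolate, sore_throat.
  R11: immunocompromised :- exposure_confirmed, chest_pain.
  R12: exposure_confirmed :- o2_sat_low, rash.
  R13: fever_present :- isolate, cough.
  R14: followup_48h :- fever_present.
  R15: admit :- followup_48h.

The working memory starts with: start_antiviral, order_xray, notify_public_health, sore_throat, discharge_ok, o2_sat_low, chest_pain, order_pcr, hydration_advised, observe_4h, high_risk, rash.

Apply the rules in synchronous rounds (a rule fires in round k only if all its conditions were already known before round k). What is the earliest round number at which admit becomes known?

Round 1 — R4, R6, R12, derive age_over_65, cough, exposure_confirmed.
Round 2 — R2, R11, derive rapid_test_pos, immunocompromised.
Round 3 — R1, R5, R8, derive isolate, culture_positive, cond_1.
Round 4 — R10, R13, derive cond_7, fever_present.
Round 5 — R7, R14, derive cond_4, followup_48h.
Round 6 — R15, derive admit.
admit first appears in round 6.

6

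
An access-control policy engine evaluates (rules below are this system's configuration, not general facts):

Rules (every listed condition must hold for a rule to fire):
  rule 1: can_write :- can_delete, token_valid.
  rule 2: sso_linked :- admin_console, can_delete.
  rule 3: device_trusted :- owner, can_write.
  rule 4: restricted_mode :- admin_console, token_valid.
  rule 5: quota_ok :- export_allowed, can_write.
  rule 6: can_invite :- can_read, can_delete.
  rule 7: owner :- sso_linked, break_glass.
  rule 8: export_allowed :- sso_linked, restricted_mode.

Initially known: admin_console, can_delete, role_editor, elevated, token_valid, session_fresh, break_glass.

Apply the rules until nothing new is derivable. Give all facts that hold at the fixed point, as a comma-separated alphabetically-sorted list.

Round 1 fires rule 1, rule 2, rule 4, giving can_write, sso_linked, restricted_mode.
Round 2 fires rule 7, rule 8, giving owner, export_allowed.
Round 3 fires rule 3, rule 5, giving device_trusted, quota_ok.

admin_console, break_glass, can_delete, can_write, device_trusted, elevated, export_allowed, owner, quota_ok, restricted_mode, role_editor, session_fresh, sso_linked, token_valid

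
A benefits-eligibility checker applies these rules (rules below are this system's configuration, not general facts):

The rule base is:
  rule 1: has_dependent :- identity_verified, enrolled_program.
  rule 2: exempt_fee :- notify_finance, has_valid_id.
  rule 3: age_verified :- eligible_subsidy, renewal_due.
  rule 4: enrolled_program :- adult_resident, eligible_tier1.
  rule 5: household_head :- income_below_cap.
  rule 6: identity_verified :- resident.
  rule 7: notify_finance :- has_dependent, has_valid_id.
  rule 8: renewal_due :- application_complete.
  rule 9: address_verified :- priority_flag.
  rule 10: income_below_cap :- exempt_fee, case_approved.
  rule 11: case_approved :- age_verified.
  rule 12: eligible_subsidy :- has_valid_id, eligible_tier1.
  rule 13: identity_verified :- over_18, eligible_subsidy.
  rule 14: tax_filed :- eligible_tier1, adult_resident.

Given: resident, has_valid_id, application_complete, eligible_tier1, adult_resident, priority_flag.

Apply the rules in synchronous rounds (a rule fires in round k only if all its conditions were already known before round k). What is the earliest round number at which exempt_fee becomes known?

Round 1 fires rule 4, rule 6, rule 8, rule 9, rule 12, rule 14, giving enrolled_program, identity_verified, renewal_due, address_verified, eligible_subsidy, tax_filed.
Round 2 fires rule 1, rule 3, giving has_dependent, age_verified.
Round 3 fires rule 7, rule 11, giving notify_finance, case_approved.
Round 4 fires rule 2, giving exempt_fee.
exempt_fee first appears in round 4.

4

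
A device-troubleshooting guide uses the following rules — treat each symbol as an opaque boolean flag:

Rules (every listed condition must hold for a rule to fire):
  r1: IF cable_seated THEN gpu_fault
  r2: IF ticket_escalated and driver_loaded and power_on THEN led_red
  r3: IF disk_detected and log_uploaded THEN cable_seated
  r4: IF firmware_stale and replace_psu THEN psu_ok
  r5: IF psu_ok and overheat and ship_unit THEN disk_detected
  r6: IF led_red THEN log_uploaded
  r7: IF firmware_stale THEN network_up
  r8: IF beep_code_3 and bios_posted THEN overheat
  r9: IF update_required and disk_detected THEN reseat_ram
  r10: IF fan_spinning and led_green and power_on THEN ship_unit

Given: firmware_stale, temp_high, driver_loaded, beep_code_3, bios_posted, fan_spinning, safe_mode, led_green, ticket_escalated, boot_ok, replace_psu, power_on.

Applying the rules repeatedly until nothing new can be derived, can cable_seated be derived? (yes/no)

yes

[1] r2 [IF ticket_escalated and driver_loaded and power_on THEN led_red]; r4 [IF firmware_stale and replace_psu THEN psu_ok]; r7 [IF firmware_stale THEN network_up]; r8 [IF beep_code_3 and bios_posted THEN overheat]; r10 [IF fan_spinning and led_green and power_on THEN ship_unit]. ⇒ new: led_red, psu_ok, network_up, overheat, ship_unit.
[2] r5 [IF psu_ok and overheat and ship_unit THEN disk_detected]; r6 [IF led_red THEN log_uploaded]. ⇒ new: disk_detected, log_uploaded.
[3] r3 [IF disk_detected and log_uploaded THEN cable_seated]. ⇒ new: cable_seated.
[4] r1 [IF cable_seated THEN gpu_fault]. ⇒ new: gpu_fault.
cable_seated appears in round 3, so it is derivable.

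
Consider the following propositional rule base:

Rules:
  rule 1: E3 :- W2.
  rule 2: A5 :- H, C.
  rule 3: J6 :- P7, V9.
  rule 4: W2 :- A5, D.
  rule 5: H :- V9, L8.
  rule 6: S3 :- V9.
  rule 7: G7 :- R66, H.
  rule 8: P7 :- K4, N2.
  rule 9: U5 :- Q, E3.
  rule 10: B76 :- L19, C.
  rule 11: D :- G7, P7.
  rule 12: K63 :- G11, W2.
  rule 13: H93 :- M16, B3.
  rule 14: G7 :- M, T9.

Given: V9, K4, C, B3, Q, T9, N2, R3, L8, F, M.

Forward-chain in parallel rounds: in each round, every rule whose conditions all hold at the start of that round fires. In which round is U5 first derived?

[1] rule 5 [H :- V9, L8.]; rule 6 [S3 :- V9.]; rule 8 [P7 :- K4, N2.]; rule 14 [G7 :- M, T9.]. ⇒ new: H, S3, P7, G7.
[2] rule 2 [A5 :- H, C.]; rule 3 [J6 :- P7, V9.]; rule 11 [D :- G7, P7.]. ⇒ new: A5, J6, D.
[3] rule 4 [W2 :- A5, D.]. ⇒ new: W2.
[4] rule 1 [E3 :- W2.]. ⇒ new: E3.
[5] rule 9 [U5 :- Q, E3.]. ⇒ new: U5.
U5 first appears in round 5.

5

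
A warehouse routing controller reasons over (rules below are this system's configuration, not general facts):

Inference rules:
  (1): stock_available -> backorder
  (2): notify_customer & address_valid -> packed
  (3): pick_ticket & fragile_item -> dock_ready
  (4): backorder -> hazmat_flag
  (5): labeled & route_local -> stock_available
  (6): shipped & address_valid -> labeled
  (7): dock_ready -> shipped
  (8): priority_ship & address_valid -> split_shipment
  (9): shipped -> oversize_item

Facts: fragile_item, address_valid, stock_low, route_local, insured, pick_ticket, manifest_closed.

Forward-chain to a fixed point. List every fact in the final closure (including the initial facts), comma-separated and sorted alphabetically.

Round 1 — (3), derive dock_ready.
Round 2 — (7), derive shipped.
Round 3 — (6), (9), derive labeled, oversize_item.
Round 4 — (5), derive stock_available.
Round 5 — (1), derive backorder.
Round 6 — (4), derive hazmat_flag.

address_valid, backorder, dock_ready, fragile_item, hazmat_flag, insured, labeled, manifest_closed, oversize_item, pick_ticket, route_local, shipped, stock_available, stock_low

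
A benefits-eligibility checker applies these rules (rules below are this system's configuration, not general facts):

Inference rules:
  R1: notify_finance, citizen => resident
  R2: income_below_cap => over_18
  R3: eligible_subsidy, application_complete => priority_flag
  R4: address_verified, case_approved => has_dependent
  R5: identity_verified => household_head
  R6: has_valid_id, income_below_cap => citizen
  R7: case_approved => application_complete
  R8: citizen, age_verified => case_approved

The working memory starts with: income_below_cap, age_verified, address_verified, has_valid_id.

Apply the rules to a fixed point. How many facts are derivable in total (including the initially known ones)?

Round 1: R2 [income_below_cap => over_18]; R6 [has_valid_id, income_below_cap => citizen]. New: over_18, citizen.
Round 2: R8 [citizen, age_verified => case_approved]. New: case_approved.
Round 3: R4 [address_verified, case_approved => has_dependent]; R7 [case_approved => application_complete]. New: has_dependent, application_complete.
Closure: {address_verified, age_verified, application_complete, case_approved, citizen, has_dependent, has_valid_id, income_below_cap, over_18} — 9 facts.

9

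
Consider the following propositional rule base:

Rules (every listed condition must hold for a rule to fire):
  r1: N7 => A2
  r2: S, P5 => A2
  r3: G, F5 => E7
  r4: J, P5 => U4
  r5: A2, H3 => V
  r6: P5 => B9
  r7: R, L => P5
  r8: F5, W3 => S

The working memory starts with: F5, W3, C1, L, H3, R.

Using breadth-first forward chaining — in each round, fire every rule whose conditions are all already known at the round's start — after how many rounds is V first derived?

3

Round 1 fires r7, r8, giving P5, S.
Round 2 fires r2, r6, giving A2, B9.
Round 3 fires r5, giving V.
V first appears in round 3.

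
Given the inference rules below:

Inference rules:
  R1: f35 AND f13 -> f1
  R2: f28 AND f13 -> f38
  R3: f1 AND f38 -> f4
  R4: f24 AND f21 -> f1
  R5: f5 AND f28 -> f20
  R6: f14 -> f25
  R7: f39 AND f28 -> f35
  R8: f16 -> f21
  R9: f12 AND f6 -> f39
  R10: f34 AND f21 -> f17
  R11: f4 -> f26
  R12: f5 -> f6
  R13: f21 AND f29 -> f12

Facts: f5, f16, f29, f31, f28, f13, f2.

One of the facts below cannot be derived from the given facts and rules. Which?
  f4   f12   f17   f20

f17

Round 1: R2 [f28 AND f13 -> f38]; R5 [f5 AND f28 -> f20]; R8 [f16 -> f21]; R12 [f5 -> f6]. New: f38, f20, f21, f6.
Round 2: R13 [f21 AND f29 -> f12]. New: f12.
Round 3: R9 [f12 AND f6 -> f39]. New: f39.
Round 4: R7 [f39 AND f28 -> f35]. New: f35.
Round 5: R1 [f35 AND f13 -> f1]. New: f1.
Round 6: R3 [f1 AND f38 -> f4]. New: f4.
Round 7: R11 [f4 -> f26]. New: f26.
Derived: f12 (round 2), f20 (round 1), f4 (round 6). f17 never appears in any round.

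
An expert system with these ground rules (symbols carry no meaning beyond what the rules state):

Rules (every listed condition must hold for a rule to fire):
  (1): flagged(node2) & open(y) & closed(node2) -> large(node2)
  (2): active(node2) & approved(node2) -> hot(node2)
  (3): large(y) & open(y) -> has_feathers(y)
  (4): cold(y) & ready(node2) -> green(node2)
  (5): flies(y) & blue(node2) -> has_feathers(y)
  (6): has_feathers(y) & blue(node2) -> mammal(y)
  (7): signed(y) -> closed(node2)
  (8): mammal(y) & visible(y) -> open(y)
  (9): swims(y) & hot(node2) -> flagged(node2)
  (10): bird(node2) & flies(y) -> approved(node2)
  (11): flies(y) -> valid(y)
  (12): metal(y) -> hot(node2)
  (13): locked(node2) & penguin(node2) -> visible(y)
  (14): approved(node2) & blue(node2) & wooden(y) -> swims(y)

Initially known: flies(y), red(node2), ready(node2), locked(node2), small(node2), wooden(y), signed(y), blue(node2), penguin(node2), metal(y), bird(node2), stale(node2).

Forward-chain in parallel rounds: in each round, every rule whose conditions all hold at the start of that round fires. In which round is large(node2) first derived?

4

Round 1 fires (5), (7), (10), (11), (12), (13), giving has_feathers(y), closed(node2), approved(node2), valid(y), hot(node2), visible(y).
Round 2 fires (6), (14), giving mammal(y), swims(y).
Round 3 fires (8), (9), giving open(y), flagged(node2).
Round 4 fires (1), giving large(node2).
large(node2) first appears in round 4.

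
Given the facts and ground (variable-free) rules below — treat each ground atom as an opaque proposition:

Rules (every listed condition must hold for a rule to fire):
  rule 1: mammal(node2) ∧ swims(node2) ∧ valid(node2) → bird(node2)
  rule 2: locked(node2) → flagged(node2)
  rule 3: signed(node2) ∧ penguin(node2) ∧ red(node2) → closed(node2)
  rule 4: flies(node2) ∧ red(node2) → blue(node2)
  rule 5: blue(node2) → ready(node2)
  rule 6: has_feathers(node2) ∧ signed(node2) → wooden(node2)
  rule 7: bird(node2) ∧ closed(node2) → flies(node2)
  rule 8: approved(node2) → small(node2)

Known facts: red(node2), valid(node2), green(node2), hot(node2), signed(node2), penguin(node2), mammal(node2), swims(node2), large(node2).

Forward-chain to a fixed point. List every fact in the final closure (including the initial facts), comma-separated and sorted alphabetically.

bird(node2), blue(node2), closed(node2), flies(node2), green(node2), hot(node2), large(node2), mammal(node2), penguin(node2), ready(node2), red(node2), signed(node2), swims(node2), valid(node2)

Round 1 fires rule 1, rule 3, giving bird(node2), closed(node2).
Round 2 fires rule 7, giving flies(node2).
Round 3 fires rule 4, giving blue(node2).
Round 4 fires rule 5, giving ready(node2).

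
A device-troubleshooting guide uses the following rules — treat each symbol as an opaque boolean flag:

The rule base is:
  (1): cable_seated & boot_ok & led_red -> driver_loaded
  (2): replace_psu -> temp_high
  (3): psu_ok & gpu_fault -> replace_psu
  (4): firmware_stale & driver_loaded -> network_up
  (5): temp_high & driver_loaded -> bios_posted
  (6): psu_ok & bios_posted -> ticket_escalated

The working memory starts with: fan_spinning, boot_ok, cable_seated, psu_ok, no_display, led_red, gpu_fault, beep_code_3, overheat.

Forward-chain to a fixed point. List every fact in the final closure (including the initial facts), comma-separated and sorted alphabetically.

beep_code_3, bios_posted, boot_ok, cable_seated, driver_loaded, fan_spinning, gpu_fault, led_red, no_display, overheat, psu_ok, replace_psu, temp_high, ticket_escalated

[1] (1) [cable_seated & boot_ok & led_red -> driver_loaded]; (3) [psu_ok & gpu_fault -> replace_psu]. ⇒ new: driver_loaded, replace_psu.
[2] (2) [replace_psu -> temp_high]. ⇒ new: temp_high.
[3] (5) [temp_high & driver_loaded -> bios_posted]. ⇒ new: bios_posted.
[4] (6) [psu_ok & bios_posted -> ticket_escalated]. ⇒ new: ticket_escalated.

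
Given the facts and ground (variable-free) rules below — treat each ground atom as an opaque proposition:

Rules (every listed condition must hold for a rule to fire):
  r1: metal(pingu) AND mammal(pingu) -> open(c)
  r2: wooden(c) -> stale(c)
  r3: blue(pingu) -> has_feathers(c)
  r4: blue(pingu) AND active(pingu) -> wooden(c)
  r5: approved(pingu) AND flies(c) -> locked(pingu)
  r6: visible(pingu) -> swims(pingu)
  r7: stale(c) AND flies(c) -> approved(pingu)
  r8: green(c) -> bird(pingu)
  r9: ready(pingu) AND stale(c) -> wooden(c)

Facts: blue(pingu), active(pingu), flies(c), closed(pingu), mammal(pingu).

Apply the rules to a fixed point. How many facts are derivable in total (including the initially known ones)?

10

Round 1 — r3, r4, derive has_feathers(c), wooden(c).
Round 2 — r2, derive stale(c).
Round 3 — r7, derive approved(pingu).
Round 4 — r5, derive locked(pingu).
Closure: {active(pingu), approved(pingu), blue(pingu), closed(pingu), flies(c), has_feathers(c), locked(pingu), mammal(pingu), stale(c), wooden(c)} — 10 facts.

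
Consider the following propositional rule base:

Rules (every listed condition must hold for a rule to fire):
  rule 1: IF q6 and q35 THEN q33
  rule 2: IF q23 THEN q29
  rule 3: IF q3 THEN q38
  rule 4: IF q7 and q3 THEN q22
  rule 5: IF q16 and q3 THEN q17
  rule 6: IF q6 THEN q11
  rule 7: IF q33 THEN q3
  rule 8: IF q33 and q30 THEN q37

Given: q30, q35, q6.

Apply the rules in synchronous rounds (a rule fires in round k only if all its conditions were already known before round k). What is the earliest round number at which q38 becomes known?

3

[1] rule 1 [IF q6 and q35 THEN q33]; rule 6 [IF q6 THEN q11]. ⇒ new: q33, q11.
[2] rule 7 [IF q33 THEN q3]; rule 8 [IF q33 and q30 THEN q37]. ⇒ new: q3, q37.
[3] rule 3 [IF q3 THEN q38]. ⇒ new: q38.
q38 first appears in round 3.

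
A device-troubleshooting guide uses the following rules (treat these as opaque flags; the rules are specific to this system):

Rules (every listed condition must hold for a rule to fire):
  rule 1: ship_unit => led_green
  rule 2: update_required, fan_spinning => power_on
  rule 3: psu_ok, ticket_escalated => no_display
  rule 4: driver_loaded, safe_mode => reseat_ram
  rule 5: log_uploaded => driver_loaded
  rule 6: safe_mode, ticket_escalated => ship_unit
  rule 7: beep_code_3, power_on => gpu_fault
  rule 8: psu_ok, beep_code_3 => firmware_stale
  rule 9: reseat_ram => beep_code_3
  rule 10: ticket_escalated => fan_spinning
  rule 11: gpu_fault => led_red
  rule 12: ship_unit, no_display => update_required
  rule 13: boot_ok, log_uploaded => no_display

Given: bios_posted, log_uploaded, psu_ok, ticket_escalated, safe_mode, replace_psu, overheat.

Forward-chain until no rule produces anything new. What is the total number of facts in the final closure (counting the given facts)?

Round 1: rule 3 [psu_ok, ticket_escalated => no_display]; rule 5 [log_uploaded => driver_loaded]; rule 6 [safe_mode, ticket_escalated => ship_unit]; rule 10 [ticket_escalated => fan_spinning]. Adds no_display, driver_loaded, ship_unit, fan_spinning.
Round 2: rule 1 [ship_unit => led_green]; rule 4 [driver_loaded, safe_mode => reseat_ram]; rule 12 [ship_unit, no_display => update_required]. Adds led_green, reseat_ram, update_required.
Round 3: rule 2 [update_required, fan_spinning => power_on]; rule 9 [reseat_ram => beep_code_3]. Adds power_on, beep_code_3.
Round 4: rule 7 [beep_code_3, power_on => gpu_fault]; rule 8 [psu_ok, beep_code_3 => firmware_stale]. Adds gpu_fault, firmware_stale.
Round 5: rule 11 [gpu_fault => led_red]. Adds led_red.
Closure: {beep_code_3, bios_posted, driver_loaded, fan_spinning, firmware_stale, gpu_fault, led_green, led_red, log_uploaded, no_display, overheat, power_on, psu_ok, replace_psu, reseat_ram, safe_mode, ship_unit, ticket_escalated, update_required} — 19 facts.

19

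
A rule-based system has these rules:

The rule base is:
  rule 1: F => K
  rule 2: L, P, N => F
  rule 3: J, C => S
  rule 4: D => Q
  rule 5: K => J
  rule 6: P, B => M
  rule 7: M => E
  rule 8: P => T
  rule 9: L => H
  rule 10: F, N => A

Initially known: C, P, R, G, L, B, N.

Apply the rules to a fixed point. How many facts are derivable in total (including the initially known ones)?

Round 1 — rule 2, rule 6, rule 8, rule 9, derive F, M, T, H.
Round 2 — rule 1, rule 7, rule 10, derive K, E, A.
Round 3 — rule 5, derive J.
Round 4 — rule 3, derive S.
Closure: {A, B, C, E, F, G, H, J, K, L, M, N, P, R, S, T} — 16 facts.

16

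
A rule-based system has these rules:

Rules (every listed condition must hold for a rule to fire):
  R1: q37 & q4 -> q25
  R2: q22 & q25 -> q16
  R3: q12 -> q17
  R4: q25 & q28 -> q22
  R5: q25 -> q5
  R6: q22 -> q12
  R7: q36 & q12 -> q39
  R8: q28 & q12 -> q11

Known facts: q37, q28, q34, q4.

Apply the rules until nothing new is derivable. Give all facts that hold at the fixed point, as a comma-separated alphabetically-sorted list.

q11, q12, q16, q17, q22, q25, q28, q34, q37, q4, q5

Round 1 fires R1, giving q25.
Round 2 fires R4, R5, giving q22, q5.
Round 3 fires R2, R6, giving q16, q12.
Round 4 fires R3, R8, giving q17, q11.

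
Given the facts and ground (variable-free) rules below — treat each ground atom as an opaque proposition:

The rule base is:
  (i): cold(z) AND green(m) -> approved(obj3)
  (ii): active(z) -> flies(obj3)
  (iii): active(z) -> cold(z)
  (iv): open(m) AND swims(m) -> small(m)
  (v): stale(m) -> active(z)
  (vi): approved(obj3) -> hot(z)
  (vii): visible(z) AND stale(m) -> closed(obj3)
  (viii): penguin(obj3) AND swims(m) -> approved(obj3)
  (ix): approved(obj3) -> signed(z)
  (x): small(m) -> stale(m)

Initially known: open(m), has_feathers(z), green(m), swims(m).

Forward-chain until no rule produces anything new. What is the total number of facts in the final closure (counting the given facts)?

Round 1 fires (iv), giving small(m).
Round 2 fires (x), giving stale(m).
Round 3 fires (v), giving active(z).
Round 4 fires (ii), (iii), giving flies(obj3), cold(z).
Round 5 fires (i), giving approved(obj3).
Round 6 fires (vi), (ix), giving hot(z), signed(z).
Closure: {active(z), approved(obj3), cold(z), flies(obj3), green(m), has_feathers(z), hot(z), open(m), signed(z), small(m), stale(m), swims(m)} — 12 facts.

12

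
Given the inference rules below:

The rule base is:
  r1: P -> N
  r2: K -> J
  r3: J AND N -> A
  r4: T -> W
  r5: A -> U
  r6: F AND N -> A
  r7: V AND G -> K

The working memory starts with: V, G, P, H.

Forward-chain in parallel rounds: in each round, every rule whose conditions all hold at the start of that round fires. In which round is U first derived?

4

[1] r1 [P -> N]; r7 [V AND G -> K]. ⇒ new: N, K.
[2] r2 [K -> J]. ⇒ new: J.
[3] r3 [J AND N -> A]. ⇒ new: A.
[4] r5 [A -> U]. ⇒ new: U.
U first appears in round 4.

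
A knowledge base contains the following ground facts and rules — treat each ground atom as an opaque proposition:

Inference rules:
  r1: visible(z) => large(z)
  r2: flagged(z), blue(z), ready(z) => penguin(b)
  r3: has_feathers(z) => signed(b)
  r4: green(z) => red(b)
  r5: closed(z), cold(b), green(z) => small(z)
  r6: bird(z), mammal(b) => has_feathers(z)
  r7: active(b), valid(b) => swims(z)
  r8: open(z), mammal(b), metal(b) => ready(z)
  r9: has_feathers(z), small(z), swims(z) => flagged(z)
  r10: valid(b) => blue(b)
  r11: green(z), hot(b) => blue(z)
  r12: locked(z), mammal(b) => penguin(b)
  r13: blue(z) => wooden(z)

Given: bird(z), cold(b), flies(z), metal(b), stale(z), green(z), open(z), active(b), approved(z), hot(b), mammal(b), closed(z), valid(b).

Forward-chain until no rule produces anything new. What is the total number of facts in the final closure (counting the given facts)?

[1] r4 [green(z) => red(b)]; r5 [closed(z), cold(b), green(z) => small(z)]; r6 [bird(z), mammal(b) => has_feathers(z)]; r7 [active(b), valid(b) => swims(z)]; r8 [open(z), mammal(b), metal(b) => ready(z)]; r10 [valid(b) => blue(b)]; r11 [green(z), hot(b) => blue(z)]. ⇒ new: red(b), small(z), has_feathers(z), swims(z), ready(z), blue(b), blue(z).
[2] r3 [has_feathers(z) => signed(b)]; r9 [has_feathers(z), small(z), swims(z) => flagged(z)]; r13 [blue(z) => wooden(z)]. ⇒ new: signed(b), flagged(z), wooden(z).
[3] r2 [flagged(z), blue(z), ready(z) => penguin(b)]. ⇒ new: penguin(b).
Closure: {active(b), approved(z), bird(z), blue(b), blue(z), closed(z), cold(b), flagged(z), flies(z), green(z), has_feathers(z), hot(b), mammal(b), metal(b), open(z), penguin(b), ready(z), red(b), signed(b), small(z), stale(z), swims(z), valid(b), wooden(z)} — 24 facts.

24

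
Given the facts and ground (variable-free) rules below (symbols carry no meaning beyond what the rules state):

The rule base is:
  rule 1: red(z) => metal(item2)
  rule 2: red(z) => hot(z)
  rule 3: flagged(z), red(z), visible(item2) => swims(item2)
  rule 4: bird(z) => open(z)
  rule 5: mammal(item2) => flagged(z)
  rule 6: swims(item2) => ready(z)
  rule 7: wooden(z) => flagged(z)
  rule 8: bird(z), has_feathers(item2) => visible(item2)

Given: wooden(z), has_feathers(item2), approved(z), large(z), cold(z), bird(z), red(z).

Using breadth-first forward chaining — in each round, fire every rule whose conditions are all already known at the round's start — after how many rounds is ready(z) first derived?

3

Round 1: rule 1 [red(z) => metal(item2)]; rule 2 [red(z) => hot(z)]; rule 4 [bird(z) => open(z)]; rule 7 [wooden(z) => flagged(z)]; rule 8 [bird(z), has_feathers(item2) => visible(item2)]. New: metal(item2), hot(z), open(z), flagged(z), visible(item2).
Round 2: rule 3 [flagged(z), red(z), visible(item2) => swims(item2)]. New: swims(item2).
Round 3: rule 6 [swims(item2) => ready(z)]. New: ready(z).
ready(z) first appears in round 3.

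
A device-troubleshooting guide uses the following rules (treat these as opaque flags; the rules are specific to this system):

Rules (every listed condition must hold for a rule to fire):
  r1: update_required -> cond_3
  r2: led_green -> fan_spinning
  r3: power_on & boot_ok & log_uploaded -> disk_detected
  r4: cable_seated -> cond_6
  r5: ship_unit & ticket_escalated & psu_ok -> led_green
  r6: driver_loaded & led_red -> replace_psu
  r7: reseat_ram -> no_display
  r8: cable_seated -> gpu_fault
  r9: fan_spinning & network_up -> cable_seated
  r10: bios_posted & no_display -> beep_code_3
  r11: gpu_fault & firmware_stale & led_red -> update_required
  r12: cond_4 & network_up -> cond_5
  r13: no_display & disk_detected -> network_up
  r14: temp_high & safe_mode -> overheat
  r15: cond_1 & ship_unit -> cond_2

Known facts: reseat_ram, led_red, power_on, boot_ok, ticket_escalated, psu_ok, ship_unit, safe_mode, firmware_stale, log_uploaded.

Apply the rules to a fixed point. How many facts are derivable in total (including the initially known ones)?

20

Round 1: r3 [power_on & boot_ok & log_uploaded -> disk_detected]; r5 [ship_unit & ticket_escalated & psu_ok -> led_green]; r7 [reseat_ram -> no_display]. New: disk_detected, led_green, no_display.
Round 2: r2 [led_green -> fan_spinning]; r13 [no_display & disk_detected -> network_up]. New: fan_spinning, network_up.
Round 3: r9 [fan_spinning & network_up -> cable_seated]. New: cable_seated.
Round 4: r4 [cable_seated -> cond_6]; r8 [cable_seated -> gpu_fault]. New: cond_6, gpu_fault.
Round 5: r11 [gpu_fault & firmware_stale & led_red -> update_required]. New: update_required.
Round 6: r1 [update_required -> cond_3]. New: cond_3.
Closure: {boot_ok, cable_seated, cond_3, cond_6, disk_detected, fan_spinning, firmware_stale, gpu_fault, led_green, led_red, log_uploaded, network_up, no_display, power_on, psu_ok, reseat_ram, safe_mode, ship_unit, ticket_escalated, update_required} — 20 facts.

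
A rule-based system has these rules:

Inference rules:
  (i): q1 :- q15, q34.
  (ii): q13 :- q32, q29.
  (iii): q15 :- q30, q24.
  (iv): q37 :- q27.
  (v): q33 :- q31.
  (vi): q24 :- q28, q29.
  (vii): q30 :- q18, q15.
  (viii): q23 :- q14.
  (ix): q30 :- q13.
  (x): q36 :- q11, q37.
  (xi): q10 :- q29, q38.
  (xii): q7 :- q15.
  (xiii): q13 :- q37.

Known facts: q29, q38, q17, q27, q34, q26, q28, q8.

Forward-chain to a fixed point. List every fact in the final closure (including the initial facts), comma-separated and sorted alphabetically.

Round 1 fires (iv), (vi), (xi), giving q37, q24, q10.
Round 2 fires (xiii), giving q13.
Round 3 fires (ix), giving q30.
Round 4 fires (iii), giving q15.
Round 5 fires (i), (xii), giving q1, q7.

q1, q10, q13, q15, q17, q24, q26, q27, q28, q29, q30, q34, q37, q38, q7, q8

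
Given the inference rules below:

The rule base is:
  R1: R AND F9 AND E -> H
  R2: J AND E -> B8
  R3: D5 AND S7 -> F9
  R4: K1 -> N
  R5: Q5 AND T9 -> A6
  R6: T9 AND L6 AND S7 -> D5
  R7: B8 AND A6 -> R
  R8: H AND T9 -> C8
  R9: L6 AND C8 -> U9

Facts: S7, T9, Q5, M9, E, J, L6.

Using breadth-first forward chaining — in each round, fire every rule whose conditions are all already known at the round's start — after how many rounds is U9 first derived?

Round 1 — R2, R5, R6, derive B8, A6, D5.
Round 2 — R3, R7, derive F9, R.
Round 3 — R1, derive H.
Round 4 — R8, derive C8.
Round 5 — R9, derive U9.
U9 first appears in round 5.

5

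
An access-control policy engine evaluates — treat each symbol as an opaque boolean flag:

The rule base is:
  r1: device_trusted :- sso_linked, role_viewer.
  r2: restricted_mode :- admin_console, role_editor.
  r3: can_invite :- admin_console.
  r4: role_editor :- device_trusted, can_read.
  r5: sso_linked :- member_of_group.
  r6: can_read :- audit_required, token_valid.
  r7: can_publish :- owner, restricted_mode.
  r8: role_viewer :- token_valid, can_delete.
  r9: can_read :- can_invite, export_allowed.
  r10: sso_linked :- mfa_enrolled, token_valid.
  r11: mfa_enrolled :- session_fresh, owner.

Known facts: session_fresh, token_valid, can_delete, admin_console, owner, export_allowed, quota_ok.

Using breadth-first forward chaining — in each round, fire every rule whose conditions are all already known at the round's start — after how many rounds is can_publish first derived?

Round 1 — r3, r8, r11, derive can_invite, role_viewer, mfa_enrolled.
Round 2 — r9, r10, derive can_read, sso_linked.
Round 3 — r1, derive device_trusted.
Round 4 — r4, derive role_editor.
Round 5 — r2, derive restricted_mode.
Round 6 — r7, derive can_publish.
can_publish first appears in round 6.

6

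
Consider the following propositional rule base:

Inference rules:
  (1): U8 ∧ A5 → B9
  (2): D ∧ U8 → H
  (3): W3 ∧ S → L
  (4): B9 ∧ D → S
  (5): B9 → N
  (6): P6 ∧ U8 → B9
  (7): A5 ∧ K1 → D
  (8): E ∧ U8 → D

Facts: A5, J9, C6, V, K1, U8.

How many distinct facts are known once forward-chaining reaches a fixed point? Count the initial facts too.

[1] (1) [U8 ∧ A5 → B9]; (7) [A5 ∧ K1 → D]. ⇒ new: B9, D.
[2] (2) [D ∧ U8 → H]; (4) [B9 ∧ D → S]; (5) [B9 → N]. ⇒ new: H, S, N.
Closure: {A5, B9, C6, D, H, J9, K1, N, S, U8, V} — 11 facts.

11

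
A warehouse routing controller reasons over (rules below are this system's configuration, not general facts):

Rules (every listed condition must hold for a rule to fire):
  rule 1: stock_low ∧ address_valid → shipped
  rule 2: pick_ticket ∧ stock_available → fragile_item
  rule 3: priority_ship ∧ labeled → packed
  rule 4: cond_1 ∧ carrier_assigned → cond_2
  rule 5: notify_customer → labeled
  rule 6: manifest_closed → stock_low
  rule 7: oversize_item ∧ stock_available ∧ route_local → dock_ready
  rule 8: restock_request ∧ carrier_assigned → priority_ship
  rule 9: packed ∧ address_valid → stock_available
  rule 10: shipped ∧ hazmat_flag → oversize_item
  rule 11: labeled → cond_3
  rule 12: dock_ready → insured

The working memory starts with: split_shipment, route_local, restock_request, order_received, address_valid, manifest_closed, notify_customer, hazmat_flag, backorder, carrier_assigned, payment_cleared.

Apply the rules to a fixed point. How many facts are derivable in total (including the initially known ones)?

Round 1: rule 5 [notify_customer → labeled]; rule 6 [manifest_closed → stock_low]; rule 8 [restock_request ∧ carrier_assigned → priority_ship]. New: labeled, stock_low, priority_ship.
Round 2: rule 1 [stock_low ∧ address_valid → shipped]; rule 3 [priority_ship ∧ labeled → packed]; rule 11 [labeled → cond_3]. New: shipped, packed, cond_3.
Round 3: rule 9 [packed ∧ address_valid → stock_available]; rule 10 [shipped ∧ hazmat_flag → oversize_item]. New: stock_available, oversize_item.
Round 4: rule 7 [oversize_item ∧ stock_available ∧ route_local → dock_ready]. New: dock_ready.
Round 5: rule 12 [dock_ready → insured]. New: insured.
Closure: {address_valid, backorder, carrier_assigned, cond_3, dock_ready, hazmat_flag, insured, labeled, manifest_closed, notify_customer, order_received, oversize_item, packed, payment_cleared, priority_ship, restock_request, route_local, shipped, split_shipment, stock_available, stock_low} — 21 facts.

21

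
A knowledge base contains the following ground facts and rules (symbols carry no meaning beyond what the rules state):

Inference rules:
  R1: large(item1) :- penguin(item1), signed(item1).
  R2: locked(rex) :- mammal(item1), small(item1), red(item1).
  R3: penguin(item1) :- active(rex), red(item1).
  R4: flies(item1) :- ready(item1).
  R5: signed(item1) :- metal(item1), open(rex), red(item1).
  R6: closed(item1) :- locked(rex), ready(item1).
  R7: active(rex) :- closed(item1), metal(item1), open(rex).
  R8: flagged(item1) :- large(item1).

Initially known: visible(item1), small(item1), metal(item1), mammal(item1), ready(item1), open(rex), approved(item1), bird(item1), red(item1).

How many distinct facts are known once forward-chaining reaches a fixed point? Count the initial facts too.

Round 1 — R2, R4, R5, derive locked(rex), flies(item1), signed(item1).
Round 2 — R6, derive closed(item1).
Round 3 — R7, derive active(rex).
Round 4 — R3, derive penguin(item1).
Round 5 — R1, derive large(item1).
Round 6 — R8, derive flagged(item1).
Closure: {active(rex), approved(item1), bird(item1), closed(item1), flagged(item1), flies(item1), large(item1), locked(rex), mammal(item1), metal(item1), open(rex), penguin(item1), ready(item1), red(item1), signed(item1), small(item1), visible(item1)} — 17 facts.

17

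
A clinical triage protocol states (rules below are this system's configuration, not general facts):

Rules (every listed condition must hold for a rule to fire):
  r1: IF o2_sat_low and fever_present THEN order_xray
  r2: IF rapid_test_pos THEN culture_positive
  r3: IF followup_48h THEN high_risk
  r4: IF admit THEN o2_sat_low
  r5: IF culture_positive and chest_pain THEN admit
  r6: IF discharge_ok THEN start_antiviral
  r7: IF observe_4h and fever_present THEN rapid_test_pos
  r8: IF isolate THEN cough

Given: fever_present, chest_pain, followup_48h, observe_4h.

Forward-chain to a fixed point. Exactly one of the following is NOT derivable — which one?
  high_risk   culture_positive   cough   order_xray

Round 1 — r3, r7, derive high_risk, rapid_test_pos.
Round 2 — r2, derive culture_positive.
Round 3 — r5, derive admit.
Round 4 — r4, derive o2_sat_low.
Round 5 — r1, derive order_xray.
Derived: high_risk (round 1), order_xray (round 5), culture_positive (round 2). cough never appears in any round.

cough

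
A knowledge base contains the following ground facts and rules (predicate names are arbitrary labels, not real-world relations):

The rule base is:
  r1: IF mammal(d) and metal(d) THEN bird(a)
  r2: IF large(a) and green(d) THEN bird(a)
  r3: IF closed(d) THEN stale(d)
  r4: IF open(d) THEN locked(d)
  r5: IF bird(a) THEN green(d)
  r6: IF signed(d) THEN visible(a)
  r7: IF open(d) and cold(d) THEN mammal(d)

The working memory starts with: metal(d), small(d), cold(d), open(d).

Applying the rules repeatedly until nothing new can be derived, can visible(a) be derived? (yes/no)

no

Round 1 fires r4, r7, giving locked(d), mammal(d).
Round 2 fires r1, giving bird(a).
Round 3 fires r5, giving green(d).
Fixed point reached. visible(a) is concluded only by r6; r6 needs signed(d) (never derived).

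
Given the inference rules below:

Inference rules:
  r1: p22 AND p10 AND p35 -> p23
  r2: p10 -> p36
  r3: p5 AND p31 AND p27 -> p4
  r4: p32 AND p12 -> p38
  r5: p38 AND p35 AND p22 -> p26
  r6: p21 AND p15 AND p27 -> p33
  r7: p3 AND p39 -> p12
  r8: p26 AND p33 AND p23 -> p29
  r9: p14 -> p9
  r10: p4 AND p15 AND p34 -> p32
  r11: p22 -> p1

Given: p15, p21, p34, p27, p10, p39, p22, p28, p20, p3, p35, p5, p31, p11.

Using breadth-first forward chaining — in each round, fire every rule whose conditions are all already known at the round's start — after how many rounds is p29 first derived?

5

Round 1 fires r1, r2, r3, r6, r7, r11, giving p23, p36, p4, p33, p12, p1.
Round 2 fires r10, giving p32.
Round 3 fires r4, giving p38.
Round 4 fires r5, giving p26.
Round 5 fires r8, giving p29.
p29 first appears in round 5.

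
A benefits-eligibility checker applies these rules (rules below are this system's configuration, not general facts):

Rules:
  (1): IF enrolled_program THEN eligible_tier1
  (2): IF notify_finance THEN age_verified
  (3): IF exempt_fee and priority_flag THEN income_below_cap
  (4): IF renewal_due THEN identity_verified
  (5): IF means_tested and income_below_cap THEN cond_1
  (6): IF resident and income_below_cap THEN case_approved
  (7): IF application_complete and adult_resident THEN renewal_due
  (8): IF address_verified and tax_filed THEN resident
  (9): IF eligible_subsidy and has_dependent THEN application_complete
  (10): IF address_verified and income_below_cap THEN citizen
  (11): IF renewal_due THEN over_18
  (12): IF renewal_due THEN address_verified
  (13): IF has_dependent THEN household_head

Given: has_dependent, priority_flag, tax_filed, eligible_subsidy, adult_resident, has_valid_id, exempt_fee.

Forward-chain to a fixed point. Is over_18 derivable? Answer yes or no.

yes

[1] (3) [IF exempt_fee and priority_flag THEN income_below_cap]; (9) [IF eligible_subsidy and has_dependent THEN application_complete]; (13) [IF has_dependent THEN household_head]. ⇒ new: income_below_cap, application_complete, household_head.
[2] (7) [IF application_complete and adult_resident THEN renewal_due]. ⇒ new: renewal_due.
[3] (4) [IF renewal_due THEN identity_verified]; (11) [IF renewal_due THEN over_18]; (12) [IF renewal_due THEN address_verified]. ⇒ new: identity_verified, over_18, address_verified.
[4] (8) [IF address_verified and tax_filed THEN resident]; (10) [IF address_verified and income_below_cap THEN citizen]. ⇒ new: resident, citizen.
[5] (6) [IF resident and income_below_cap THEN case_approved]. ⇒ new: case_approved.
over_18 appears in round 3, so it is derivable.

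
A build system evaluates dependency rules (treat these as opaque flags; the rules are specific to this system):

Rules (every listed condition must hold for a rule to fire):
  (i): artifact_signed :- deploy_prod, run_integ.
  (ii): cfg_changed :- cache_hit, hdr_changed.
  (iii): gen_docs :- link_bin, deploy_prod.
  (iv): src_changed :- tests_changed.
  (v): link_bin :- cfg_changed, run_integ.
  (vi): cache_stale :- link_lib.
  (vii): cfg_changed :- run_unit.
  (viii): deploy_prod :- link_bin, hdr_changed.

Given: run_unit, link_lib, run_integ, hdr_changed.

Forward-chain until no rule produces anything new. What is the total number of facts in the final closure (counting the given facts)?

10

[1] (vi) [cache_stale :- link_lib.]; (vii) [cfg_changed :- run_unit.]. ⇒ new: cache_stale, cfg_changed.
[2] (v) [link_bin :- cfg_changed, run_integ.]. ⇒ new: link_bin.
[3] (viii) [deploy_prod :- link_bin, hdr_changed.]. ⇒ new: deploy_prod.
[4] (i) [artifact_signed :- deploy_prod, run_integ.]; (iii) [gen_docs :- link_bin, deploy_prod.]. ⇒ new: artifact_signed, gen_docs.
Closure: {artifact_signed, cache_stale, cfg_changed, deploy_prod, gen_docs, hdr_changed, link_bin, link_lib, run_integ, run_unit} — 10 facts.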